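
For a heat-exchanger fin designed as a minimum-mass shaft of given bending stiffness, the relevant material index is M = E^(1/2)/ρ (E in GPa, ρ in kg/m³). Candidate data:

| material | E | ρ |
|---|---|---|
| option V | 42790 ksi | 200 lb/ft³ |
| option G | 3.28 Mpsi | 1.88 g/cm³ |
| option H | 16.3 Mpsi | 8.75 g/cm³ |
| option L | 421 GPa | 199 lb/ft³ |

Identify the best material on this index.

After converting to SI:
  option V: E = 295.0 GPa, ρ = 3204 kg/m³
  option G: E = 22.61 GPa, ρ = 1880 kg/m³
  option H: E = 112.4 GPa, ρ = 8750 kg/m³
  option L: E = 421.0 GPa, ρ = 3188 kg/m³
  option L: M = 6.44×10⁻³
  option V: M = 5.36×10⁻³
  option G: M = 2.53×10⁻³
  option H: M = 1.21×10⁻³
Highest index: option L.

option L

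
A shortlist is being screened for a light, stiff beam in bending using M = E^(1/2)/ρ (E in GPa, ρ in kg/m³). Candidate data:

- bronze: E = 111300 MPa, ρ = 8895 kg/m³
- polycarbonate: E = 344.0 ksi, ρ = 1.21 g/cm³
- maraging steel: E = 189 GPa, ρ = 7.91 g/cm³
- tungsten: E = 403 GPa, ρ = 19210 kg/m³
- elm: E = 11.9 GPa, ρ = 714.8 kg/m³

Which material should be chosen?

elm

Normalizing units and computing the index:
  bronze: E = 111.3 GPa, ρ = 8895 kg/m³
  polycarbonate: E = 2.372 GPa, ρ = 1210 kg/m³
  maraging steel: E = 189.0 GPa, ρ = 7910 kg/m³
  tungsten: E = 403.0 GPa, ρ = 19210 kg/m³
  elm: E = 11.90 GPa, ρ = 714.8 kg/m³
  elm: M = 4.83×10⁻³
  maraging steel: M = 1.74×10⁻³
  polycarbonate: M = 1.27×10⁻³
  bronze: M = 1.19×10⁻³
  tungsten: M = 1.05×10⁻³
Elm has the largest M.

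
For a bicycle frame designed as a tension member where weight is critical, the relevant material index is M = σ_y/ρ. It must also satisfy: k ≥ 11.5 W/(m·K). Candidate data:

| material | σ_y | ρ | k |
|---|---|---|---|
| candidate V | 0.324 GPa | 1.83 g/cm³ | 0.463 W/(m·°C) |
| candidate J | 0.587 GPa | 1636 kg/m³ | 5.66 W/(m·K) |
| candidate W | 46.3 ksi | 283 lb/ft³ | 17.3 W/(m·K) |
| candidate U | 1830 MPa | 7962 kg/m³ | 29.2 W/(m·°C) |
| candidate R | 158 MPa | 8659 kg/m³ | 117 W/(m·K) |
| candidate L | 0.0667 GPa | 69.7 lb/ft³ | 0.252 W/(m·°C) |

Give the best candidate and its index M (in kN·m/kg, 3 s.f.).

Screen on constraints: k ≥ 11.5 W/(m·K). Survivors: candidate W, candidate U, candidate R.
In SI units:
  candidate W: σ_y = 319.2 MPa, ρ = 4533 kg/m³
  candidate U: σ_y = 1830 MPa, ρ = 7962 kg/m³
  candidate R: σ_y = 158.0 MPa, ρ = 8659 kg/m³
  candidate U: M = 230 kN·m/kg
  candidate W: M = 70.4 kN·m/kg
  candidate R: M = 18.2 kN·m/kg
Candidate U has the largest M.

candidate U, M = 230 kN·m/kg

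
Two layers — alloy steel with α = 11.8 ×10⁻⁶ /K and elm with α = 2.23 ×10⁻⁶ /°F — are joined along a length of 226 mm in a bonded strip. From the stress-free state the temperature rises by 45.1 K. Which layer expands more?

alloy steel

elm: α = 2.23×10⁻⁶/°F × 9/5 = 4.01×10⁻⁶/K.
α(alloy steel) = 11.8×10⁻⁶/K vs α(elm) = 4.01×10⁻⁶/K.
Higher α expands more for the same ΔT: alloy steel.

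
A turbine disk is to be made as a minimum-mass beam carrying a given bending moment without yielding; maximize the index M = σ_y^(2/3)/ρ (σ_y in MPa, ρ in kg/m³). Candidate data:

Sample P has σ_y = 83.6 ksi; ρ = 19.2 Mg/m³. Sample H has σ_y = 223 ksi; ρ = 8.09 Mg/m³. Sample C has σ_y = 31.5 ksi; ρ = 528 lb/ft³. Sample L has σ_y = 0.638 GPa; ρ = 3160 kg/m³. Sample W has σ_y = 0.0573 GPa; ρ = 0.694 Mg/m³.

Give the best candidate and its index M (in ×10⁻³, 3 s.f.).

Convert each candidate to consistent units, then evaluate M:
  sample P: σ_y = 576.4 MPa, ρ = 19200 kg/m³
  sample H: σ_y = 1538 MPa, ρ = 8090 kg/m³
  sample C: σ_y = 217.2 MPa, ρ = 8458 kg/m³
  sample L: σ_y = 638.0 MPa, ρ = 3160 kg/m³
  sample W: σ_y = 57.30 MPa, ρ = 694.0 kg/m³
  sample L: M = 23.5×10⁻³
  sample W: M = 21.4×10⁻³
  sample H: M = 16.5×10⁻³
  sample C: M = 4.27×10⁻³
  sample P: M = 3.61×10⁻³
Sample L has the largest M.

sample L, M = 23.5×10⁻³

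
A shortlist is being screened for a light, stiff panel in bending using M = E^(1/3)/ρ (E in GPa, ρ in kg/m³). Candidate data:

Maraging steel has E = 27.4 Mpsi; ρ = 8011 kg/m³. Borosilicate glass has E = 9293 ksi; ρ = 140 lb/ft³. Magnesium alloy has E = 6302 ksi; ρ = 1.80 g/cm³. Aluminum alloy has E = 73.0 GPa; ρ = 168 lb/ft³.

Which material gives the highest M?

magnesium alloy

After converting to SI:
  maraging steel: E = 188.9 GPa, ρ = 8011 kg/m³
  borosilicate glass: E = 64.07 GPa, ρ = 2243 kg/m³
  magnesium alloy: E = 43.45 GPa, ρ = 1800 kg/m³
  aluminum alloy: E = 73.00 GPa, ρ = 2691 kg/m³
  magnesium alloy: M = 1.95×10⁻³
  borosilicate glass: M = 1.78×10⁻³
  aluminum alloy: M = 1.55×10⁻³
  maraging steel: M = 0.716×10⁻³
Magnesium alloy ranks first.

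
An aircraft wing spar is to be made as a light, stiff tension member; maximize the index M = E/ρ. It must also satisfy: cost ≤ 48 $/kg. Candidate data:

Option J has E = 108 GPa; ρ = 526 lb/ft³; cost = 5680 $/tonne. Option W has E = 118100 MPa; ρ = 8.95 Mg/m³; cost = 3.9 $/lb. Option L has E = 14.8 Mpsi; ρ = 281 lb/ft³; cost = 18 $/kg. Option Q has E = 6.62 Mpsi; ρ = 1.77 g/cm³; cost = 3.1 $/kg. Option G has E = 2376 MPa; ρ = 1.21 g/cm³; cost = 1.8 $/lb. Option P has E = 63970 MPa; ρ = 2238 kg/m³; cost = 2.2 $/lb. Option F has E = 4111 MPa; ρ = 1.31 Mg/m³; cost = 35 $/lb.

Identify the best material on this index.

Screen on constraints: cost ≤ 48 $/kg. Survivors: option J, option W, option L, option Q, option G, option P.
In SI units:
  option J: E = 108.0 GPa, ρ = 8426 kg/m³
  option W: E = 118.1 GPa, ρ = 8950 kg/m³
  option L: E = 102.0 GPa, ρ = 4501 kg/m³
  option Q: E = 45.64 GPa, ρ = 1770 kg/m³
  option G: E = 2.376 GPa, ρ = 1210 kg/m³
  option P: E = 63.97 GPa, ρ = 2238 kg/m³
  option P: M = 28.6 MN·m/kg
  option Q: M = 25.8 MN·m/kg
  option L: M = 22.7 MN·m/kg
  option W: M = 13.2 MN·m/kg
  option J: M = 12.8 MN·m/kg
  option G: M = 1.96 MN·m/kg
Option P ranks first.

option P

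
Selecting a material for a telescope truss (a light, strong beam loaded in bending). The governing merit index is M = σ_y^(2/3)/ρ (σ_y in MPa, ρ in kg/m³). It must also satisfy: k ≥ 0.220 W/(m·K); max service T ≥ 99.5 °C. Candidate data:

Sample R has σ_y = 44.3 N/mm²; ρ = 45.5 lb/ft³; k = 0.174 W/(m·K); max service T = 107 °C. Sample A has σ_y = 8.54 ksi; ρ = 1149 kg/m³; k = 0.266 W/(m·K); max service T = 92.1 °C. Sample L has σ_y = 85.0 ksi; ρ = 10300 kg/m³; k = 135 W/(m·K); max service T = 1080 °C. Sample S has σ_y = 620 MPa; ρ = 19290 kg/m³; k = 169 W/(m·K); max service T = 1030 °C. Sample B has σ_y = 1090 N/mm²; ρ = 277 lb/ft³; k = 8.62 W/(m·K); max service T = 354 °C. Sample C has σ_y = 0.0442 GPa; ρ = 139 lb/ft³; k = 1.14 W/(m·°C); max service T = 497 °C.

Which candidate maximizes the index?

sample B

Screen on constraints: k ≥ 0.220 W/(m·K); max service T ≥ 99.5 °C. Survivors: sample L, sample S, sample B, sample C.
Convert each candidate to consistent units, then evaluate M:
  sample L: σ_y = 586.1 MPa, ρ = 10300 kg/m³
  sample S: σ_y = 620.0 MPa, ρ = 19290 kg/m³
  sample B: σ_y = 1090 MPa, ρ = 4437 kg/m³
  sample C: σ_y = 44.20 MPa, ρ = 2227 kg/m³
  sample B: M = 23.9×10⁻³
  sample L: M = 6.80×10⁻³
  sample C: M = 5.61×10⁻³
  sample S: M = 3.77×10⁻³
Sample B has the largest M.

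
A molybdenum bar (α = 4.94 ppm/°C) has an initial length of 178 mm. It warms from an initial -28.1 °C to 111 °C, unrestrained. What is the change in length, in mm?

ΔT = 111 − (-28.1) = 139.1 K.
ΔL = α·L₀·ΔT = 4.94×10⁻⁶ × 178 mm × 139.1 K = 0.122 mm.

0.122 mm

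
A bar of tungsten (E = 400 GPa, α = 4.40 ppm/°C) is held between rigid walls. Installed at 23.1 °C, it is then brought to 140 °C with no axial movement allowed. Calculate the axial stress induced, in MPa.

206 MPa

ΔT = 116.9 K. Constrained thermal stress σ = E·α·ΔT = 400.0×10³ MPa × 4.40×10⁻⁶ × 116.9 = 206 MPa (compressive).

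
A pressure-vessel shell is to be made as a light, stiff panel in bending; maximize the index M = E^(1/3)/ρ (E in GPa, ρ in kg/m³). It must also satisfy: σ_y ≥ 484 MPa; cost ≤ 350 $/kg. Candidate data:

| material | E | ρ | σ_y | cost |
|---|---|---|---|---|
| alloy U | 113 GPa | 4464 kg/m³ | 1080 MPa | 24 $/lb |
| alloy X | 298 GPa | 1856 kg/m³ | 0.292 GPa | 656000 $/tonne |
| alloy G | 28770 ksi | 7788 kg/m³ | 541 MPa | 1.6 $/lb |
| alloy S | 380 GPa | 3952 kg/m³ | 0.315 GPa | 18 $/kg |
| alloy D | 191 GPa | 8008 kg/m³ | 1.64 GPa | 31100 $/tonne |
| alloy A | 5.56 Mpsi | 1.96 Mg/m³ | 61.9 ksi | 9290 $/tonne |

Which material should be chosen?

Screen on constraints: σ_y ≥ 484 MPa; cost ≤ 350 $/kg. Survivors: alloy U, alloy G, alloy D.
Normalizing units and computing the index:
  alloy U: E = 113.0 GPa, ρ = 4464 kg/m³
  alloy G: E = 198.4 GPa, ρ = 7788 kg/m³
  alloy D: E = 191.0 GPa, ρ = 8008 kg/m³
  alloy U: M = 1.08×10⁻³
  alloy G: M = 0.749×10⁻³
  alloy D: M = 0.719×10⁻³
Alloy U ranks first.

alloy U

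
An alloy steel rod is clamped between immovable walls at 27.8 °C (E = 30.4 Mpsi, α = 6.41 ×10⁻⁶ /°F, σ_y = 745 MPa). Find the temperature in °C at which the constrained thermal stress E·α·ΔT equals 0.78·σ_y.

E = 30.4 Mpsi = 209.6 GPa.
α = 6.41×10⁻⁶/°F × 9/5 = 11.5×10⁻⁶/K.
E·α·ΔT = 581.1 MPa ⇒ ΔT = 581.1 / (209.6×10³ × 11.5×10⁻⁶) = 240.3 K.
T = 27.8 + 240.3 = 268.1 °C.

268 °C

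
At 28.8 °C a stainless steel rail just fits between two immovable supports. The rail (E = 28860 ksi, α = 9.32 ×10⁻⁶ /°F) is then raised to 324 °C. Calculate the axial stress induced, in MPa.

985 MPa

E = 28860 ksi = 199.0 GPa.
α = 9.32×10⁻⁶/°F × 9/5 = 16.8×10⁻⁶/K.
ΔT = 295.2 K. Constrained thermal stress σ = E·α·ΔT = 199.0×10³ MPa × 16.8×10⁻⁶ × 295.2 = 985 MPa (compressive).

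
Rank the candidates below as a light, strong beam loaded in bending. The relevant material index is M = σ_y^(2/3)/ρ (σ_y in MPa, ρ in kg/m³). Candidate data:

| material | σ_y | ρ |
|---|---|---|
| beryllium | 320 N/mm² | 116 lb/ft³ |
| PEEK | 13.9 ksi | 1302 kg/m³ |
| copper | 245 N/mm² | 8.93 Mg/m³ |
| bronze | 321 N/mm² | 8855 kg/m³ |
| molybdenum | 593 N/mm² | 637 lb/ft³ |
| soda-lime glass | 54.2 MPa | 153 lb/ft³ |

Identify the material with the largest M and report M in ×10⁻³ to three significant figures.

beryllium, M = 25.2×10⁻³

Normalizing units and computing the index:
  beryllium: σ_y = 320.0 MPa, ρ = 1858 kg/m³
  PEEK: σ_y = 95.84 MPa, ρ = 1302 kg/m³
  copper: σ_y = 245.0 MPa, ρ = 8930 kg/m³
  bronze: σ_y = 321.0 MPa, ρ = 8855 kg/m³
  molybdenum: σ_y = 593.0 MPa, ρ = 10200 kg/m³
  soda-lime glass: σ_y = 54.20 MPa, ρ = 2451 kg/m³
  beryllium: M = 25.2×10⁻³
  PEEK: M = 16.1×10⁻³
  molybdenum: M = 6.92×10⁻³
  soda-lime glass: M = 5.84×10⁻³
  bronze: M = 5.29×10⁻³
  copper: M = 4.38×10⁻³
Highest index: beryllium.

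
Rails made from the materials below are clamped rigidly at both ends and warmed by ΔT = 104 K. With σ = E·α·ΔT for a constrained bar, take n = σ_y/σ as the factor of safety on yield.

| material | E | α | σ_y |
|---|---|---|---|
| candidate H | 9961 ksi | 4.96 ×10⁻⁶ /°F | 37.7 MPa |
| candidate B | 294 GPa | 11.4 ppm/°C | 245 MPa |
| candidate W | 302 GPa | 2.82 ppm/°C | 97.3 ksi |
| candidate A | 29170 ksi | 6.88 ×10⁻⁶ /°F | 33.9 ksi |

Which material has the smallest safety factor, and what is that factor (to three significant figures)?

In consistent units (E in GPa, α in ×10⁻⁶/K, σ_y in MPa):
  candidate H: E = 68.68, α = 8.93, σ_y = 37.70 → σ = 63.8 MPa, n = 0.591
  candidate B: E = 294.0, α = 11.4, σ_y = 245.0 → σ = 349 MPa, n = 0.703
  candidate W: E = 302.0, α = 2.82, σ_y = 670.9 → σ = 88.6 MPa, n = 7.57
  candidate A: E = 201.1, α = 12.4, σ_y = 233.7 → σ = 259 MPa, n = 0.902
Smallest n: candidate H with n = 0.591.

candidate H, n = 0.591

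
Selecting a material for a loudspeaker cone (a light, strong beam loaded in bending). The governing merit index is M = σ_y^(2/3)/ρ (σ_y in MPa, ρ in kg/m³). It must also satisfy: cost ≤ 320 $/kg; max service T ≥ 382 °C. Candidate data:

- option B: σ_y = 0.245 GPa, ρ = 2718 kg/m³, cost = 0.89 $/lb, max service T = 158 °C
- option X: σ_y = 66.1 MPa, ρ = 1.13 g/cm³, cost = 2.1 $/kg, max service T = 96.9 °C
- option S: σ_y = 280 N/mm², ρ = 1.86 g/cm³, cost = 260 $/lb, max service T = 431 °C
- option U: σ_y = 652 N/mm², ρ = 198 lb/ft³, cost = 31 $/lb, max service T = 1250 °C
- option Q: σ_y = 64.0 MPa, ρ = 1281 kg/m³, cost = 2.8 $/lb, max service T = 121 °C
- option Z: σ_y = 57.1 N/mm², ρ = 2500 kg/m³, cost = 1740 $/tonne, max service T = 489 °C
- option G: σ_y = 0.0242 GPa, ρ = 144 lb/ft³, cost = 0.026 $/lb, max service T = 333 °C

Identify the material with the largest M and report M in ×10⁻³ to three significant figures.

Screen on constraints: cost ≤ 320 $/kg; max service T ≥ 382 °C. Survivors: option U, option Z.
Convert each candidate to consistent units, then evaluate M:
  option U: σ_y = 652.0 MPa, ρ = 3172 kg/m³
  option Z: σ_y = 57.10 MPa, ρ = 2500 kg/m³
  option U: M = 23.7×10⁻³
  option Z: M = 5.93×10⁻³
The maximum is for option U.

option U, M = 23.7×10⁻³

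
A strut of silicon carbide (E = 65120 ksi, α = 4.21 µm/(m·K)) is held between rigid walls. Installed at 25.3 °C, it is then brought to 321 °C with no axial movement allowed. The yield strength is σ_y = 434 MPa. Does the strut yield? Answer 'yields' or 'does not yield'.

yields

E = 65120 ksi = 449.0 GPa.
ΔT = 295.7 K. Constrained thermal stress σ = E·α·ΔT = 449.0×10³ MPa × 4.21×10⁻⁶ × 295.7 = 559 MPa (compressive).
Compare to σ_y = 434 MPa: σ ≥ σ_y, so it yields.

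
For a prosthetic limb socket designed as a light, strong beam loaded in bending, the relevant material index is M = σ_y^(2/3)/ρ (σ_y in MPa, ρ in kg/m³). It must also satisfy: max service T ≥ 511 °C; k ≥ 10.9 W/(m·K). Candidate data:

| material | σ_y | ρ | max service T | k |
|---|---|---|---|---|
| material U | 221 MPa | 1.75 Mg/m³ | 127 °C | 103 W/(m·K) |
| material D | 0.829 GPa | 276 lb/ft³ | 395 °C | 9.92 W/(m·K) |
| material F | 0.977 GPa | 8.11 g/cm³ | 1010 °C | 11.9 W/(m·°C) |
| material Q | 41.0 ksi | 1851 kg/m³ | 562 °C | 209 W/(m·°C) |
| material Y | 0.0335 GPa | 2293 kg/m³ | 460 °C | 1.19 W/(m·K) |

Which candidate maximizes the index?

Screen on constraints: max service T ≥ 511 °C; k ≥ 10.9 W/(m·K). Survivors: material F, material Q.
Putting every candidate on a common basis:
  material F: σ_y = 977.0 MPa, ρ = 8110 kg/m³
  material Q: σ_y = 282.7 MPa, ρ = 1851 kg/m³
  material Q: M = 23.3×10⁻³
  material F: M = 12.1×10⁻³
Material Q has the largest M.

material Q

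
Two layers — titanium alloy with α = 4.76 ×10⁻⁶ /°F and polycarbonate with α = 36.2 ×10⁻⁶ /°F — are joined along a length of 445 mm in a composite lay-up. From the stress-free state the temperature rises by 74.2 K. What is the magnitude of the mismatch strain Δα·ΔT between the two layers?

4.20×10⁻³

titanium alloy: α = 4.76×10⁻⁶/°F × 9/5 = 8.57×10⁻⁶/K.
polycarbonate: α = 36.2×10⁻⁶/°F × 9/5 = 65.2×10⁻⁶/K.
Δα = |8.57 − 65.2|×10⁻⁶/K = 56.6×10⁻⁶/K.
Mismatch strain = Δα·ΔT = 56.6×10⁻⁶ × 74.2 = 4.20×10⁻³.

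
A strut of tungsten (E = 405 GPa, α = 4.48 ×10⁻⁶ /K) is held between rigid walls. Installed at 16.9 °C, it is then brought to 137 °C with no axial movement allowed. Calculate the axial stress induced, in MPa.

218 MPa

ΔT = 120.1 K. Constrained thermal stress σ = E·α·ΔT = 405.0×10³ MPa × 4.48×10⁻⁶ × 120.1 = 218 MPa (compressive).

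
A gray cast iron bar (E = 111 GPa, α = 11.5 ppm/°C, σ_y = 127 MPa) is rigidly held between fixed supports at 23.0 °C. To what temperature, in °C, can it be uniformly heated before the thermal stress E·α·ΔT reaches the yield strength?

E·α·ΔT = 127.0 MPa ⇒ ΔT = 127.0 / (111.0×10³ × 11.5×10⁻⁶) = 99.49 K.
T = 23.0 + 99.49 = 122.5 °C.

122 °C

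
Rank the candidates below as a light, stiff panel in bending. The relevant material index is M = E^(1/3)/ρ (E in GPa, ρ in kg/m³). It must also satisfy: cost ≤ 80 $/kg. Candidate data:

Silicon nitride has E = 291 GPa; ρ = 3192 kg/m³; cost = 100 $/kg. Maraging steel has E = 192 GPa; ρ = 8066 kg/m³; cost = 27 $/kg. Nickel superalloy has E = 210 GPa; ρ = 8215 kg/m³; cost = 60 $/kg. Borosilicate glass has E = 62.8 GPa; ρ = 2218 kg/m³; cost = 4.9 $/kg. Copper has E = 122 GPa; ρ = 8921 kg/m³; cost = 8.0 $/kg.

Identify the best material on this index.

Screen on constraints: cost ≤ 80 $/kg. Survivors: maraging steel, nickel superalloy, borosilicate glass, copper.
Per-candidate index values:
  borosilicate glass: M = 1.79×10⁻³
  nickel superalloy: M = 0.724×10⁻³
  maraging steel: M = 0.715×10⁻³
  copper: M = 0.556×10⁻³
Borosilicate glass has the largest M.

borosilicate glass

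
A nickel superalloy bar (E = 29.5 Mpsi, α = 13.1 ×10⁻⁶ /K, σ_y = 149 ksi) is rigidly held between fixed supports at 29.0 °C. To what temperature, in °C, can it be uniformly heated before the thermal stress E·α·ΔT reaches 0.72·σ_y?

307 °C

E = 29.5 Mpsi = 203.4 GPa.
σ_y = 149 ksi = 1027 MPa.
E·α·ΔT = 739.7 MPa ⇒ ΔT = 739.7 / (203.4×10³ × 13.1×10⁻⁶) = 277.6 K.
T = 29.0 + 277.6 = 306.6 °C.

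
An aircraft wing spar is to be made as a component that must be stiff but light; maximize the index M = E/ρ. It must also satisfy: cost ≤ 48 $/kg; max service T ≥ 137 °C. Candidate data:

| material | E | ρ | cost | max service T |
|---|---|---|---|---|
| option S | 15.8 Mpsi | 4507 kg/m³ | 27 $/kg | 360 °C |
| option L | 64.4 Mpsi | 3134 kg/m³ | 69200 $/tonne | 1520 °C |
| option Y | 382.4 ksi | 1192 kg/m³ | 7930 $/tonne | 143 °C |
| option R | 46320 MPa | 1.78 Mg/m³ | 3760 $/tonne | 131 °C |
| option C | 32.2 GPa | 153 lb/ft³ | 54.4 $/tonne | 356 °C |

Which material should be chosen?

Screen on constraints: cost ≤ 48 $/kg; max service T ≥ 137 °C. Survivors: option S, option Y, option C.
Normalizing units and computing the index:
  option S: E = 108.9 GPa, ρ = 4507 kg/m³
  option Y: E = 2.637 GPa, ρ = 1192 kg/m³
  option C: E = 32.20 GPa, ρ = 2451 kg/m³
  option S: M = 24.2 MN·m/kg
  option C: M = 13.1 MN·m/kg
  option Y: M = 2.21 MN·m/kg
Option S ranks first.

option S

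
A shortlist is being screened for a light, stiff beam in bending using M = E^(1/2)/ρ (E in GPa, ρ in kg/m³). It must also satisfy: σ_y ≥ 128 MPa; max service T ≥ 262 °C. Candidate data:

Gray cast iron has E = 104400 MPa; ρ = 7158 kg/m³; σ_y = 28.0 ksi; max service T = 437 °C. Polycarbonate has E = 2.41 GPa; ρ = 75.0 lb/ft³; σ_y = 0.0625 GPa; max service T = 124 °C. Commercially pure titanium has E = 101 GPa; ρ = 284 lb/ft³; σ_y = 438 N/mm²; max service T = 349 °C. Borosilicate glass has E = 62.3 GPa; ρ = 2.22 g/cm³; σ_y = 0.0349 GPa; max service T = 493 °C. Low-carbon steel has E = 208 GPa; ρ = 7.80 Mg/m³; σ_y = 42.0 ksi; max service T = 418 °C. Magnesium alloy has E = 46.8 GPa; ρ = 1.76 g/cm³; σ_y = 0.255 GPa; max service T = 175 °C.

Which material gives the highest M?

Screen on constraints: σ_y ≥ 128 MPa; max service T ≥ 262 °C. Survivors: gray cast iron, commercially pure titanium, low-carbon steel.
Putting every candidate on a common basis:
  gray cast iron: E = 104.4 GPa, ρ = 7158 kg/m³
  commercially pure titanium: E = 101.0 GPa, ρ = 4549 kg/m³
  low-carbon steel: E = 208.0 GPa, ρ = 7800 kg/m³
  commercially pure titanium: M = 2.21×10⁻³
  low-carbon steel: M = 1.85×10⁻³
  gray cast iron: M = 1.43×10⁻³
Commercially pure titanium has the largest M.

commercially pure titanium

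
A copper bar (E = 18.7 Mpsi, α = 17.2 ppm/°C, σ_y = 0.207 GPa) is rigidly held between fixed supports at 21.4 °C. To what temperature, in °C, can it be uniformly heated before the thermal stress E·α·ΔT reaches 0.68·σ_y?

84.9 °C

E = 18.7 Mpsi = 128.9 GPa.
σ_y = 0.207 GPa = 207.0 MPa.
E·α·ΔT = 140.8 MPa ⇒ ΔT = 140.8 / (128.9×10³ × 17.2×10⁻⁶) = 63.47 K.
T = 21.4 + 63.47 = 84.87 °C.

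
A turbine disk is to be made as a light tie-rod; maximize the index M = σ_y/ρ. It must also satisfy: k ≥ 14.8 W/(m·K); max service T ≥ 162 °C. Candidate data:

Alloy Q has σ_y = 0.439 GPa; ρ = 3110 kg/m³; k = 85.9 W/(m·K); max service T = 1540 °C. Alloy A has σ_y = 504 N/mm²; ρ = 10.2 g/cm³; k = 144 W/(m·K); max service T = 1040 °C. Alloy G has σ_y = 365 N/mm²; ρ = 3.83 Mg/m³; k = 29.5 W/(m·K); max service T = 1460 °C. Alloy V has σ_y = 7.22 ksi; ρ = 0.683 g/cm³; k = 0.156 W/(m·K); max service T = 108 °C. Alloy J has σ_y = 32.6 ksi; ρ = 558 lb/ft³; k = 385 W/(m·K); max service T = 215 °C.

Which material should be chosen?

alloy Q

Screen on constraints: k ≥ 14.8 W/(m·K); max service T ≥ 162 °C. Survivors: alloy Q, alloy A, alloy G, alloy J.
Putting every candidate on a common basis:
  alloy Q: σ_y = 439.0 MPa, ρ = 3110 kg/m³
  alloy A: σ_y = 504.0 MPa, ρ = 10200 kg/m³
  alloy G: σ_y = 365.0 MPa, ρ = 3830 kg/m³
  alloy J: σ_y = 224.8 MPa, ρ = 8938 kg/m³
  alloy Q: M = 141 kN·m/kg
  alloy G: M = 95.3 kN·m/kg
  alloy A: M = 49.4 kN·m/kg
  alloy J: M = 25.1 kN·m/kg
The maximum is for alloy Q.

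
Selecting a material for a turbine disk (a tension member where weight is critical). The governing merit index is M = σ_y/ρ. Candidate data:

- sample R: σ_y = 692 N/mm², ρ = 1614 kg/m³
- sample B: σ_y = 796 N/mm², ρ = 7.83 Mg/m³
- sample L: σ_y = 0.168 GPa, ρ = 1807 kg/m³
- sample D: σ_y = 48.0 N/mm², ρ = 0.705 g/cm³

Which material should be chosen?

After converting to SI:
  sample R: σ_y = 692.0 MPa, ρ = 1614 kg/m³
  sample B: σ_y = 796.0 MPa, ρ = 7830 kg/m³
  sample L: σ_y = 168.0 MPa, ρ = 1807 kg/m³
  sample D: σ_y = 48.00 MPa, ρ = 705.0 kg/m³
  sample R: M = 429 kN·m/kg
  sample B: M = 102 kN·m/kg
  sample L: M = 93.0 kN·m/kg
  sample D: M = 68.1 kN·m/kg
Sample R ranks first.

sample R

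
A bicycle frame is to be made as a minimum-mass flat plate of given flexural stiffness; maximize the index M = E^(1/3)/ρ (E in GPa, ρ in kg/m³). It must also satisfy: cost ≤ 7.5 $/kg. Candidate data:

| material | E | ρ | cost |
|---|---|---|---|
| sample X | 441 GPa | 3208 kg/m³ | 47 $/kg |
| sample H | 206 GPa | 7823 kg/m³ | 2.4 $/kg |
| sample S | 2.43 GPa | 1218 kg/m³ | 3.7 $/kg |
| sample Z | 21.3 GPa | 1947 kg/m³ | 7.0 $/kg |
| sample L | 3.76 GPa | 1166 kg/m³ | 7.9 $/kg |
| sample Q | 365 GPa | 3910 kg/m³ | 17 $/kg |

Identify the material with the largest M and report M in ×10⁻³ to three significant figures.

Screen on constraints: cost ≤ 7.5 $/kg. Survivors: sample H, sample S, sample Z.
Computing M directly (units already consistent):
  sample Z: M = 1.42×10⁻³
  sample S: M = 1.10×10⁻³
  sample H: M = 0.755×10⁻³
The maximum is for sample Z.

sample Z, M = 1.42×10⁻³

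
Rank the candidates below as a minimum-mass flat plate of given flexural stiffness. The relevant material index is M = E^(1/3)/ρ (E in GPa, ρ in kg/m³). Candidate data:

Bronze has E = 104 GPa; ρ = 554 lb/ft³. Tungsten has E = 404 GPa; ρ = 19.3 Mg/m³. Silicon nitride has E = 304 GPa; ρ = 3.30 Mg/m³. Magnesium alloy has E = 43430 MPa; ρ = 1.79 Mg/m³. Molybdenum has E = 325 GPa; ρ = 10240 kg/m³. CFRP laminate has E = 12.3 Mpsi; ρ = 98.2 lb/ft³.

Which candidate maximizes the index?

CFRP laminate

In SI units:
  bronze: E = 104.0 GPa, ρ = 8874 kg/m³
  tungsten: E = 404.0 GPa, ρ = 19300 kg/m³
  silicon nitride: E = 304.0 GPa, ρ = 3300 kg/m³
  magnesium alloy: E = 43.43 GPa, ρ = 1790 kg/m³
  molybdenum: E = 325.0 GPa, ρ = 10240 kg/m³
  CFRP laminate: E = 84.81 GPa, ρ = 1573 kg/m³
  CFRP laminate: M = 2.79×10⁻³
  silicon nitride: M = 2.04×10⁻³
  magnesium alloy: M = 1.96×10⁻³
  molybdenum: M = 0.671×10⁻³
  bronze: M = 0.530×10⁻³
  tungsten: M = 0.383×10⁻³
CFRP laminate has the largest M.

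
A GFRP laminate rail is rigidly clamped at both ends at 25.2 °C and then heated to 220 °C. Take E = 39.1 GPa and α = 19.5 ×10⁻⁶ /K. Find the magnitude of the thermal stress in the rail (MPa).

ΔT = 194.8 K. Constrained thermal stress σ = E·α·ΔT = 39.10×10³ MPa × 19.5×10⁻⁶ × 194.8 = 149 MPa (compressive).

149 MPa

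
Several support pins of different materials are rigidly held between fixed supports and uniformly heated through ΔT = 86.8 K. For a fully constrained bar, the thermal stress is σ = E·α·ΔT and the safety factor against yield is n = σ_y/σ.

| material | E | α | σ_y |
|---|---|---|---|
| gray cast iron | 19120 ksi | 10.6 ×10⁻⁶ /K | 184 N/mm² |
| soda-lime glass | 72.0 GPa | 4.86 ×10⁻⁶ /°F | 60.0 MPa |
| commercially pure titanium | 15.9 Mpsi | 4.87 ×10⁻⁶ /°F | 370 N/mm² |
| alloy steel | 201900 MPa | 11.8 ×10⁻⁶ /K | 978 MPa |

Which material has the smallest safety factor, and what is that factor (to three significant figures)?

soda-lime glass, n = 1.10

Converting E to GPa, α to ×10⁻⁶/K, σ_y to MPa, then σ and n for each:
  gray cast iron: E = 131.8, α = 10.6, σ_y = 184.0 → σ = 121 MPa, n = 1.52
  soda-lime glass: E = 72.00, α = 8.75, σ_y = 60.00 → σ = 54.7 MPa, n = 1.10
  commercially pure titanium: E = 109.6, α = 8.77, σ_y = 370.0 → σ = 83.4 MPa, n = 4.44
  alloy steel: E = 201.9, α = 11.8, σ_y = 978.0 → σ = 207 MPa, n = 4.73
Soda-lime glass has the lowest safety factor, n = 1.10.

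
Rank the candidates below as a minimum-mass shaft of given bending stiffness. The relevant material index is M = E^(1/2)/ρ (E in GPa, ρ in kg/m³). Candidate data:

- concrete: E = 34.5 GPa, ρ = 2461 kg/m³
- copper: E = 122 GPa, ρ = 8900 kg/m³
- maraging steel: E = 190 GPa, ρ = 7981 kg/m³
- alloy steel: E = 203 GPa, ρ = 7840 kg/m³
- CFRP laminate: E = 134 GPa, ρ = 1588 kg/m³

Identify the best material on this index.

CFRP laminate

Computing M directly (units already consistent):
  CFRP laminate: M = 7.29×10⁻³
  concrete: M = 2.39×10⁻³
  alloy steel: M = 1.82×10⁻³
  maraging steel: M = 1.73×10⁻³
  copper: M = 1.24×10⁻³
CFRP laminate ranks first.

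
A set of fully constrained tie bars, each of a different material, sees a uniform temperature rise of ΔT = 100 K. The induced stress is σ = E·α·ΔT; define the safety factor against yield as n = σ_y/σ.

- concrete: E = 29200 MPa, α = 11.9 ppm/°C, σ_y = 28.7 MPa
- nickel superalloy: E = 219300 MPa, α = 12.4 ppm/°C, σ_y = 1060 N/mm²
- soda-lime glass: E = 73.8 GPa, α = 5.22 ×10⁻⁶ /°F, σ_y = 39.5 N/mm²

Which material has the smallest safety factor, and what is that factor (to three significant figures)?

With everything in SI (GPa, ×10⁻⁶/K, MPa):
  concrete: E = 29.20, α = 11.9, σ_y = 28.70 → σ = 34.7 MPa, n = 0.826
  nickel superalloy: E = 219.3, α = 12.4, σ_y = 1060 → σ = 272 MPa, n = 3.90
  soda-lime glass: E = 73.80, α = 9.40, σ_y = 39.50 → σ = 69.3 MPa, n = 0.570
Soda-lime glass has the lowest safety factor, n = 0.570.

soda-lime glass, n = 0.570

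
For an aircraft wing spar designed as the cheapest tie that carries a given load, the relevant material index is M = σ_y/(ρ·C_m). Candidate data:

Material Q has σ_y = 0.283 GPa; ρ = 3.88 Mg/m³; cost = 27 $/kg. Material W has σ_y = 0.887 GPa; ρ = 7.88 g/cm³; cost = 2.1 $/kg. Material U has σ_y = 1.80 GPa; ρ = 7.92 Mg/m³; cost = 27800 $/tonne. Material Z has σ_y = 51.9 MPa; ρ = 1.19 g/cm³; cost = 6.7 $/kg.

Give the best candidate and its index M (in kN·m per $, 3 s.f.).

material W, M = 53.6 kN·m per $

Putting every candidate on a common basis:
  material Q: σ_y = 283.0 MPa, ρ = 3880 kg/m³, cost = 27.00 $/kg
  material W: σ_y = 887.0 MPa, ρ = 7880 kg/m³, cost = 2.100 $/kg
  material U: σ_y = 1800 MPa, ρ = 7920 kg/m³, cost = 27.80 $/kg
  material Z: σ_y = 51.90 MPa, ρ = 1190 kg/m³, cost = 6.700 $/kg
  material W: M = 53.6 kN·m per $
  material U: M = 8.18 kN·m per $
  material Z: M = 6.51 kN·m per $
  material Q: M = 2.70 kN·m per $
Material W has the largest M.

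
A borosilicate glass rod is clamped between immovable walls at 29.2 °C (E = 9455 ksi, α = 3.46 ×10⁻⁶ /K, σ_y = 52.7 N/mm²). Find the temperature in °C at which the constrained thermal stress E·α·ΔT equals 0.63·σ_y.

E = 9455 ksi = 65.19 GPa.
σ_y = 52.7 N/mm² = 52.70 MPa.
E·α·ΔT = 33.20 MPa ⇒ ΔT = 33.20 / (65.19×10³ × 3.46×10⁻⁶) = 147.2 K.
T = 29.2 + 147.2 = 176.4 °C.

176 °C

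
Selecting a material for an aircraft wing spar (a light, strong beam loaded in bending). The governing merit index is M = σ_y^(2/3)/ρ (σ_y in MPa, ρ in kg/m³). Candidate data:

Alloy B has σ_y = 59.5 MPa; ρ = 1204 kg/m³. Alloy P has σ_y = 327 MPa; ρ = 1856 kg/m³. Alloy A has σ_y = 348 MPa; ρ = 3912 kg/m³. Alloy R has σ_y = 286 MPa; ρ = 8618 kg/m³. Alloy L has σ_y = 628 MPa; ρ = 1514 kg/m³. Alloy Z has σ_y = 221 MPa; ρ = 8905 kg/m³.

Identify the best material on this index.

alloy L

Computing M directly (units already consistent):
  alloy L: M = 48.4×10⁻³
  alloy P: M = 25.6×10⁻³
  alloy B: M = 12.7×10⁻³
  alloy A: M = 12.6×10⁻³
  alloy R: M = 5.04×10⁻³
  alloy Z: M = 4.10×10⁻³
Alloy L has the largest M.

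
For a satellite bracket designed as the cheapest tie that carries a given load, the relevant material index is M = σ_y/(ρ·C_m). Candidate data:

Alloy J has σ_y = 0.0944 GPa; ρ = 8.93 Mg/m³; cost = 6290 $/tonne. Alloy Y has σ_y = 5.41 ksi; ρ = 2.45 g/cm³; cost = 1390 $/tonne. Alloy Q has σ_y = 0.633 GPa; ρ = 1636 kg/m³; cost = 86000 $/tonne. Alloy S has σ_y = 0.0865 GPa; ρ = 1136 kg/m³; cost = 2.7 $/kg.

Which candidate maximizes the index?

Normalizing units and computing the index:
  alloy J: σ_y = 94.40 MPa, ρ = 8930 kg/m³, cost = 6.290 $/kg
  alloy Y: σ_y = 37.30 MPa, ρ = 2450 kg/m³, cost = 1.390 $/kg
  alloy Q: σ_y = 633.0 MPa, ρ = 1636 kg/m³, cost = 86.00 $/kg
  alloy S: σ_y = 86.50 MPa, ρ = 1136 kg/m³, cost = 2.700 $/kg
  alloy S: M = 28.2 kN·m per $
  alloy Y: M = 11.0 kN·m per $
  alloy Q: M = 4.50 kN·m per $
  alloy J: M = 1.68 kN·m per $
Alloy S ranks first.

alloy S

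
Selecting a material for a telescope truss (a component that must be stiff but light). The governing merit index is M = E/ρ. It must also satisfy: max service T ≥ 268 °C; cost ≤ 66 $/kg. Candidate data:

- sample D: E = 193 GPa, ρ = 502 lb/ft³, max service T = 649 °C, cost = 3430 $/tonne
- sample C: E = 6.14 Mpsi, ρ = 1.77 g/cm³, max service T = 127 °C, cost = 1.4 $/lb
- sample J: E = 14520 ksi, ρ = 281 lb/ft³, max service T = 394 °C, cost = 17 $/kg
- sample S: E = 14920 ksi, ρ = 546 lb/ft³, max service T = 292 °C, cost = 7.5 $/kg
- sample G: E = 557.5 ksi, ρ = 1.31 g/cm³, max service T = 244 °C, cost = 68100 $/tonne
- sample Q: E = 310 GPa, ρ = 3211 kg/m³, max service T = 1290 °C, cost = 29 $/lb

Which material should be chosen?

sample Q

Screen on constraints: max service T ≥ 268 °C; cost ≤ 66 $/kg. Survivors: sample D, sample J, sample S, sample Q.
In SI units:
  sample D: E = 193.0 GPa, ρ = 8041 kg/m³
  sample J: E = 100.1 GPa, ρ = 4501 kg/m³
  sample S: E = 102.9 GPa, ρ = 8746 kg/m³
  sample Q: E = 310.0 GPa, ρ = 3211 kg/m³
  sample Q: M = 96.5 MN·m/kg
  sample D: M = 24.0 MN·m/kg
  sample J: M = 22.2 MN·m/kg
  sample S: M = 11.8 MN·m/kg
Sample Q has the largest M.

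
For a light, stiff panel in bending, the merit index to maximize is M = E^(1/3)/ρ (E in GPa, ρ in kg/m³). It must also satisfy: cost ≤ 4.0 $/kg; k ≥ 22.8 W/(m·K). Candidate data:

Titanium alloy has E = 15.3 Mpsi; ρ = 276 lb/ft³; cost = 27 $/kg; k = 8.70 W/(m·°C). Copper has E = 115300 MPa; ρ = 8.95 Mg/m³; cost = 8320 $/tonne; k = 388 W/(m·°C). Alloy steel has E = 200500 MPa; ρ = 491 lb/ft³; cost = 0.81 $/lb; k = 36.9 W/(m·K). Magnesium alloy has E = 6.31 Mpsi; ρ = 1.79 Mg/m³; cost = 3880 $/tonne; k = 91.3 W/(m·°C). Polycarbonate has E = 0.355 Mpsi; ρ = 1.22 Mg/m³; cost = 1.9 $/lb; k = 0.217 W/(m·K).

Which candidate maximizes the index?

magnesium alloy

Screen on constraints: cost ≤ 4.0 $/kg; k ≥ 22.8 W/(m·K). Survivors: alloy steel, magnesium alloy.
Normalizing units and computing the index:
  alloy steel: E = 200.5 GPa, ρ = 7865 kg/m³
  magnesium alloy: E = 43.51 GPa, ρ = 1790 kg/m³
  magnesium alloy: M = 1.96×10⁻³
  alloy steel: M = 0.744×10⁻³
Highest index: magnesium alloy.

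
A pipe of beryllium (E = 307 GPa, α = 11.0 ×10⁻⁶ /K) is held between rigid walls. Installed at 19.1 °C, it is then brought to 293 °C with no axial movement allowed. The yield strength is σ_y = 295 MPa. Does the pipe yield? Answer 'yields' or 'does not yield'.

ΔT = 273.9 K. Constrained thermal stress σ = E·α·ΔT = 307.0×10³ MPa × 11.0×10⁻⁶ × 273.9 = 925 MPa (compressive).
Compare to σ_y = 295 MPa: σ ≥ σ_y, so it yields.

yields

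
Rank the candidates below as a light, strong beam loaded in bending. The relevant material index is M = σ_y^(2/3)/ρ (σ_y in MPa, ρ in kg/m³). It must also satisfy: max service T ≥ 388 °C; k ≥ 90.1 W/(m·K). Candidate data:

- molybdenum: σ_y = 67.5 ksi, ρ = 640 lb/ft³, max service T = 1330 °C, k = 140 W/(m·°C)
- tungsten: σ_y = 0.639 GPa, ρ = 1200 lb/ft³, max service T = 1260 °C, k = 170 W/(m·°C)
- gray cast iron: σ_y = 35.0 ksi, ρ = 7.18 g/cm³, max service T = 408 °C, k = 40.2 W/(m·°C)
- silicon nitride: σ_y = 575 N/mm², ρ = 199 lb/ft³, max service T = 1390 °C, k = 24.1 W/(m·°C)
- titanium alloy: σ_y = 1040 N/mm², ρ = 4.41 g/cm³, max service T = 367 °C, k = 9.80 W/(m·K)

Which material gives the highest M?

Screen on constraints: max service T ≥ 388 °C; k ≥ 90.1 W/(m·K). Survivors: molybdenum, tungsten.
Convert each candidate to consistent units, then evaluate M:
  molybdenum: σ_y = 465.4 MPa, ρ = 10250 kg/m³
  tungsten: σ_y = 639.0 MPa, ρ = 19220 kg/m³
  molybdenum: M = 5.86×10⁻³
  tungsten: M = 3.86×10⁻³
Highest index: molybdenum.

molybdenum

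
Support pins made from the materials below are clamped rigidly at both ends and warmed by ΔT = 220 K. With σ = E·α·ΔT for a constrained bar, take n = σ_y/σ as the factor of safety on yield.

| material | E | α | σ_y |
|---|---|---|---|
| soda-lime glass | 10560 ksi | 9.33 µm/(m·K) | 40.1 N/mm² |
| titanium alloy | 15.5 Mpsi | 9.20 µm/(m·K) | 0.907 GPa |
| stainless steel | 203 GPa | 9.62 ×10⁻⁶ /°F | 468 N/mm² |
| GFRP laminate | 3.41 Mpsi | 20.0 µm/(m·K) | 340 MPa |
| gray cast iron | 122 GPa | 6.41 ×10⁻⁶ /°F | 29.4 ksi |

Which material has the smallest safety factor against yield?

soda-lime glass

With everything in SI (GPa, ×10⁻⁶/K, MPa):
  soda-lime glass: E = 72.81, α = 9.33, σ_y = 40.10 → σ = 149 MPa, n = 0.268
  titanium alloy: E = 106.9, α = 9.20, σ_y = 907.0 → σ = 216 MPa, n = 4.19
  stainless steel: E = 203.0, α = 17.3, σ_y = 468.0 → σ = 773 MPa, n = 0.605
  GFRP laminate: E = 23.51, α = 20.0, σ_y = 340.0 → σ = 103 MPa, n = 3.29
  gray cast iron: E = 122.0, α = 11.5, σ_y = 202.7 → σ = 310 MPa, n = 0.655
The minimum is soda-lime glass at n = 0.268.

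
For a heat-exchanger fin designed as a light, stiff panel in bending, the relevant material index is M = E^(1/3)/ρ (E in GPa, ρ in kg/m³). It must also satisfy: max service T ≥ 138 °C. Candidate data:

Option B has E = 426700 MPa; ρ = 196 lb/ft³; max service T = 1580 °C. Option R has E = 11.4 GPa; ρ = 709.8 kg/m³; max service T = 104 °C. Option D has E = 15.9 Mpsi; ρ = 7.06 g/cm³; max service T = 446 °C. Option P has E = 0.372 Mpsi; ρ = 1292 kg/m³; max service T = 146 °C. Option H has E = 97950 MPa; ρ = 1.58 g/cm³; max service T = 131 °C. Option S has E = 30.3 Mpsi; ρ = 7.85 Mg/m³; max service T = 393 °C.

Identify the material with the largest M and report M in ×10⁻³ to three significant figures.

Screen on constraints: max service T ≥ 138 °C. Survivors: option B, option D, option P, option S.
Putting every candidate on a common basis:
  option B: E = 426.7 GPa, ρ = 3140 kg/m³
  option D: E = 109.6 GPa, ρ = 7060 kg/m³
  option P: E = 2.565 GPa, ρ = 1292 kg/m³
  option S: E = 208.9 GPa, ρ = 7850 kg/m³
  option B: M = 2.40×10⁻³
  option P: M = 1.06×10⁻³
  option S: M = 0.756×10⁻³
  option D: M = 0.678×10⁻³
Highest index: option B.

option B, M = 2.40×10⁻³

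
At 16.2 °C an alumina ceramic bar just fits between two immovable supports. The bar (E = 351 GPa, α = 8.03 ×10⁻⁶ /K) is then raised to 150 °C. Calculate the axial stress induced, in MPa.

ΔT = 133.8 K. Constrained thermal stress σ = E·α·ΔT = 351.0×10³ MPa × 8.03×10⁻⁶ × 133.8 = 377 MPa (compressive).

377 MPa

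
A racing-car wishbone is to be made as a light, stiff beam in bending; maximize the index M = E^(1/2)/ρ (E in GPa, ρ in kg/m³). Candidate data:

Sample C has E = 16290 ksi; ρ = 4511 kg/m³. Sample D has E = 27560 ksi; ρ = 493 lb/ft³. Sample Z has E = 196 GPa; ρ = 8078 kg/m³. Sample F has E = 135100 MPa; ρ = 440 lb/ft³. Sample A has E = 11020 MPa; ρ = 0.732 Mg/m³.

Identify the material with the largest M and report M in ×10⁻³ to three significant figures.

Putting every candidate on a common basis:
  sample C: E = 112.3 GPa, ρ = 4511 kg/m³
  sample D: E = 190.0 GPa, ρ = 7897 kg/m³
  sample Z: E = 196.0 GPa, ρ = 8078 kg/m³
  sample F: E = 135.1 GPa, ρ = 7048 kg/m³
  sample A: E = 11.02 GPa, ρ = 732.0 kg/m³
  sample A: M = 4.54×10⁻³
  sample C: M = 2.35×10⁻³
  sample D: M = 1.75×10⁻³
  sample Z: M = 1.73×10⁻³
  sample F: M = 1.65×10⁻³
The maximum is for sample A.

sample A, M = 4.54×10⁻³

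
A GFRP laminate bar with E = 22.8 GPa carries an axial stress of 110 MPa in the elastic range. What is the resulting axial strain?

4.82×10⁻³

ε = σ/E = 110 / 22800 = 4.82×10⁻³.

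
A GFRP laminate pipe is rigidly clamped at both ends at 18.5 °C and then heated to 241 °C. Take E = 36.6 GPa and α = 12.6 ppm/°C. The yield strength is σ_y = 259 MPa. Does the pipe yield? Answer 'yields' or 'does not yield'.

does not yield

ΔT = 222.5 K. Constrained thermal stress σ = E·α·ΔT = 36.60×10³ MPa × 12.6×10⁻⁶ × 222.5 = 103 MPa (compressive).
Compare to σ_y = 259 MPa: σ < σ_y, so it does not yield.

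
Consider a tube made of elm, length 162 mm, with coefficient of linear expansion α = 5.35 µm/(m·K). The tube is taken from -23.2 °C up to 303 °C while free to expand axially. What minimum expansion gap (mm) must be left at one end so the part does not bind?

ΔT = 303 − (-23.2) = 326.2 K.
ΔL = α·L₀·ΔT = 5.35×10⁻⁶ × 162 mm × 326.2 K = 0.283 mm.

0.283 mm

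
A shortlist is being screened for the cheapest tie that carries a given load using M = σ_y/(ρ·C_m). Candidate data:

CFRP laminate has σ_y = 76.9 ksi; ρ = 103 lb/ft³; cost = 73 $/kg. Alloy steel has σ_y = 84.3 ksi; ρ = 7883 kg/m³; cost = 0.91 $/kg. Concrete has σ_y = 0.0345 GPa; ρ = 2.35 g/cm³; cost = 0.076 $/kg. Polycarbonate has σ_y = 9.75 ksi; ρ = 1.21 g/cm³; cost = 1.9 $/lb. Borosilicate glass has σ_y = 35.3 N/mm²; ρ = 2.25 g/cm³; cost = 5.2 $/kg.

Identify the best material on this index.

concrete

Normalizing units and computing the index:
  CFRP laminate: σ_y = 530.2 MPa, ρ = 1650 kg/m³, cost = 73.00 $/kg
  alloy steel: σ_y = 581.2 MPa, ρ = 7883 kg/m³, cost = 0.9100 $/kg
  concrete: σ_y = 34.50 MPa, ρ = 2350 kg/m³, cost = 0.07600 $/kg
  polycarbonate: σ_y = 67.22 MPa, ρ = 1210 kg/m³, cost = 4.189 $/kg
  borosilicate glass: σ_y = 35.30 MPa, ρ = 2250 kg/m³, cost = 5.200 $/kg
  concrete: M = 193 kN·m per $
  alloy steel: M = 81.0 kN·m per $
  polycarbonate: M = 13.3 kN·m per $
  CFRP laminate: M = 4.40 kN·m per $
  borosilicate glass: M = 3.02 kN·m per $
The maximum is for concrete.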